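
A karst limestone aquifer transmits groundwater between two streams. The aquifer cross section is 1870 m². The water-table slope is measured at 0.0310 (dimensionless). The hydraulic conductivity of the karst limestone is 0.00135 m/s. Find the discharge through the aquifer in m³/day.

6760

Convert K: 0.00135 m/s × 86400 = 116.6 m/day.
Hydraulic gradient i = 0.0310.
Darcy's law: Q = K · A · i = 116.6 × 1870 × 0.03100 = 6762 m³/day.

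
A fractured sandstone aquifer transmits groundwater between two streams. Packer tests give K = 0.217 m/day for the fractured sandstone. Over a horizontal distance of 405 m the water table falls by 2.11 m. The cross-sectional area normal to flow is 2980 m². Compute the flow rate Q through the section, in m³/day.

3.37

Hydraulic gradient i = Δh / L = 2.11 / 405 = 0.005210.
Darcy's law: Q = K · A · i = 0.2170 × 2980 × 0.005210 = 3.369 m³/day.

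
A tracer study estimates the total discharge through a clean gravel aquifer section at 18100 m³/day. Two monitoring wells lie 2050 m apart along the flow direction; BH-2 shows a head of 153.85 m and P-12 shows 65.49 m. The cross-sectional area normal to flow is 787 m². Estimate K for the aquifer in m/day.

534

Hydraulic gradient i = (153.85 − 65.49) / 2050 = 88.36 / 2050 = 0.04310.
From Q = K·A·i, K = Q / (A·i) = 18100 / (787.0 × 0.04310) = 533.6 m/day.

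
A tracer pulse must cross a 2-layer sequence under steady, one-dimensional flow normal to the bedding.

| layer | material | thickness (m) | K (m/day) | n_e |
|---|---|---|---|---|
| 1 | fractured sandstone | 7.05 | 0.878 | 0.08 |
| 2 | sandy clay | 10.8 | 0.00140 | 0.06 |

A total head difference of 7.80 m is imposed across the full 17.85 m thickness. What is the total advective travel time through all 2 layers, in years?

3.29

With flow normal to the layers, continuity requires the same specific discharge q through every layer.
Σ(b_i/K_i) = 7.05/0.878 + 10.8/0.00140 = 7722 d.
q = Δh / Σ(b_i/K_i) = 7.80 / 7722 = 0.001010 m/day.
In each layer the seepage velocity is v_i = q/n_i, so the layer transit time is t_i = b_i·n_i / q:
  layer 1 (fractured sandstone): t_1 = 7.05 × 0.08 / 0.001010 = 558.4 d
  layer 2 (sandy clay): t_2 = 10.8 × 0.06 / 0.001010 = 641.5 d
Total t = Σ t_i = 1200 days = 3.285 years.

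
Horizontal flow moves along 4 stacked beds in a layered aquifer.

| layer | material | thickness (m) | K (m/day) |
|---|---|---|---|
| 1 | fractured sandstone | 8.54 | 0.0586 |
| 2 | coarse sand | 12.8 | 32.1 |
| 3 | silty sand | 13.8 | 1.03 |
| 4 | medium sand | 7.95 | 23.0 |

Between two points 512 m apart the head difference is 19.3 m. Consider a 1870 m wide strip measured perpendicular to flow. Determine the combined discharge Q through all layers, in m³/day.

42900

Flow is parallel to layering, so each bed carries its own Darcy discharge and the transmissivities add.
Σ(K_i·b_i) = 0.0586×8.54 + 32.1×12.8 + 1.03×13.8 + 23.0×7.95 = 608.4 m²/day.
Hydraulic gradient i = Δh / L = 19.3 / 512 = 0.03770.
Q = Σ(K_i·b_i) · W · i = 608.4 × 1870 × 0.03770 = 42889 m³/day.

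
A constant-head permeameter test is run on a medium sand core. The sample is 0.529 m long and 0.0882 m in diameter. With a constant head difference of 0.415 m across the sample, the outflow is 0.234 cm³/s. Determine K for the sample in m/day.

Cross-sectional area A = π·(d/2)² = π × (0.0882/2)² = 0.006110 m².
Convert discharge: 0.234 cm³/s = 2.340e-07 m³/s.
Darcy's law rearranged: K = Q·L / (A·Δh) = 2.340e-07 × 0.529 / (0.006110 × 0.415) = 4.882e-05 m/s = 4.218 m/day.

4.22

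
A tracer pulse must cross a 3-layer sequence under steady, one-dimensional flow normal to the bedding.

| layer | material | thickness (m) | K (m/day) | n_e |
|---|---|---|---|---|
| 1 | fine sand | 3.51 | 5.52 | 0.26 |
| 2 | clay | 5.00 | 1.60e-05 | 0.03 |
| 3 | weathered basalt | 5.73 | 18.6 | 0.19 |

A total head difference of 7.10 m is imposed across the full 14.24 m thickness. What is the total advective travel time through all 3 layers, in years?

259

With flow normal to the layers, continuity requires the same specific discharge q through every layer.
Σ(b_i/K_i) = 3.51/5.52 + 5.00/1.60e-05 + 5.73/18.6 = 3.125e+05 d.
q = Δh / Σ(b_i/K_i) = 7.10 / 3.125e+05 = 2.272e-05 m/day.
In each layer the seepage velocity is v_i = q/n_i, so the layer transit time is t_i = b_i·n_i / q:
  layer 1 (fine sand): t_1 = 3.51 × 0.26 / 2.272e-05 = 40167 d
  layer 2 (clay): t_2 = 5.00 × 0.03 / 2.272e-05 = 6602 d
  layer 3 (weathered basalt): t_3 = 5.73 × 0.19 / 2.272e-05 = 47918 d
Total t = Σ t_i = 94688 days = 259.2 years.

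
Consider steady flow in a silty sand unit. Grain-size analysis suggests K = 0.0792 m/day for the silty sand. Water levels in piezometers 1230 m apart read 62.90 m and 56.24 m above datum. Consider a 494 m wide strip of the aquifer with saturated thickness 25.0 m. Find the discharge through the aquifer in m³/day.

Cross-sectional area A = 494 × 25.0 = 12350 m².
Hydraulic gradient i = (62.90 − 56.24) / 1230 = 6.66 / 1230 = 0.005415.
Darcy's law: Q = K · A · i = 0.07920 × 12350 × 0.005415 = 5.296 m³/day.

5.30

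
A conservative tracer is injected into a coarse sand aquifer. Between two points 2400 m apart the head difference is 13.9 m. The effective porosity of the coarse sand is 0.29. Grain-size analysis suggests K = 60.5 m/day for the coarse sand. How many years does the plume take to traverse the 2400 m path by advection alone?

Hydraulic gradient i = Δh / L = 13.9 / 2400 = 0.005792.
Darcy flux q = K · i = 60.50 × 0.005792 = 0.3504 m/day.
Seepage velocity v = q / n_e = 0.3504 / 0.29 = 1.208 m/day.
Travel time t = L / v = 2400 / 1.208 = 1986 days = 5.438 years.

5.44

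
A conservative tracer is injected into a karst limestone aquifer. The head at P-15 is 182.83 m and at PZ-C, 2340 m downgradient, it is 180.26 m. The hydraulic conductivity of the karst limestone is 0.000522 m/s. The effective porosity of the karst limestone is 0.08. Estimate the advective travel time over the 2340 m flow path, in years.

Convert K: 0.000522 m/s × 86400 = 45.10 m/day.
Hydraulic gradient i = (182.83 − 180.26) / 2340 = 2.57 / 2340 = 0.001098.
Darcy flux q = K · i = 45.10 × 0.001098 = 0.04953 m/day.
Seepage velocity v = q / n_e = 0.04953 / 0.08 = 0.6192 m/day.
Travel time t = L / v = 2340 / 0.6192 = 3779 days = 10.35 years.

10.3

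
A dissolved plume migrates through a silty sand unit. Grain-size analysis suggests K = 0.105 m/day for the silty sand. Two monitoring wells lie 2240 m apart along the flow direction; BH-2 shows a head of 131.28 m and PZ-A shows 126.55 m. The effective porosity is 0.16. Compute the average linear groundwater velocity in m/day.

Hydraulic gradient i = (131.28 − 126.55) / 2240 = 4.73 / 2240 = 0.002112.
Darcy flux q = K · i = 0.1050 × 0.002112 = 0.0002217 m/day.
Seepage velocity v = q / n_e = 0.0002217 / 0.16 = 0.001386 m/day.

0.00139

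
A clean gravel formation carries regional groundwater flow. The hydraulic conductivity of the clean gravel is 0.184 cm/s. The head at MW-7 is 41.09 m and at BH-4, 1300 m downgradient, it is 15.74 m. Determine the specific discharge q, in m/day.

Convert K: 0.184 cm/s × 864 = 159.0 m/day.
Hydraulic gradient i = (41.09 − 15.74) / 1300 = 25.35 / 1300 = 0.01950.
Specific discharge q = K · i = 159.0 × 0.01950 = 3.100 m/day.

3.10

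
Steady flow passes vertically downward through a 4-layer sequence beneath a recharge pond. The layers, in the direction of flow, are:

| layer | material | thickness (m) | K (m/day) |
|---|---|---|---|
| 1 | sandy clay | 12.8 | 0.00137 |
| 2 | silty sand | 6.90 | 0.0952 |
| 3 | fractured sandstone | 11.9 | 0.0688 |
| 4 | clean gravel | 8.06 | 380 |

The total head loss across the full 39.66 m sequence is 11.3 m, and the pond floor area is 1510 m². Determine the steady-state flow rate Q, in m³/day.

Flow is perpendicular to layering, so the layers act in series and the equivalent K is the thickness-weighted harmonic mean.
Total thickness L = 12.8 + 6.90 + 11.9 + 8.06 = 39.66 m.
Σ(b_i/K_i) = 12.8/0.00137 + 6.90/0.0952 + 11.9/0.0688 + 8.06/380 = 9589 d.
K_eq = L / Σ(b_i/K_i) = 39.66 / 9589 = 0.004136 m/day.
Q = K_eq · A · (Δh/L) = 0.004136 × 1510 × (11.3/39.66) = 1.780 m³/day.

1.78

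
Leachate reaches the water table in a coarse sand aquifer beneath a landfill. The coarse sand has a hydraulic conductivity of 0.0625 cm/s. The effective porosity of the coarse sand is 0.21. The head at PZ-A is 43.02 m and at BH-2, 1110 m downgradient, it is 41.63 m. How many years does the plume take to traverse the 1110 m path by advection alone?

Convert K: 0.0625 cm/s × 864 = 54.00 m/day.
Hydraulic gradient i = (43.02 − 41.63) / 1110 = 1.39 / 1110 = 0.001252.
Darcy flux q = K · i = 54.00 × 0.001252 = 0.06762 m/day.
Seepage velocity v = q / n_e = 0.06762 / 0.21 = 0.3220 m/day.
Travel time t = L / v = 1110 / 0.3220 = 3447 days = 9.438 years.

9.44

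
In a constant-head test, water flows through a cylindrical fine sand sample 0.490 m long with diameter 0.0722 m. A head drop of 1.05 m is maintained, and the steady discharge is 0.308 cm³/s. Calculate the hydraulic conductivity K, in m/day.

Cross-sectional area A = π·(d/2)² = π × (0.0722/2)² = 0.004094 m².
Convert discharge: 0.308 cm³/s = 3.080e-07 m³/s.
Darcy's law rearranged: K = Q·L / (A·Δh) = 3.080e-07 × 0.490 / (0.004094 × 1.05) = 3.511e-05 m/s = 3.033 m/day.

3.03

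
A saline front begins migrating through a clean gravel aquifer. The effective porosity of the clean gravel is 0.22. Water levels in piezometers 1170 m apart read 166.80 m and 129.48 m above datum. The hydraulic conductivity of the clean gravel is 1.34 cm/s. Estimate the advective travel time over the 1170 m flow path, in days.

Convert K: 1.34 cm/s × 864 = 1158 m/day.
Hydraulic gradient i = (166.80 − 129.48) / 1170 = 37.32 / 1170 = 0.03190.
Darcy flux q = K · i = 1158 × 0.03190 = 36.93 m/day.
Seepage velocity v = q / n_e = 36.93 / 0.22 = 167.9 m/day.
Travel time t = L / v = 1170 / 167.9 = 6.970 days.

6.97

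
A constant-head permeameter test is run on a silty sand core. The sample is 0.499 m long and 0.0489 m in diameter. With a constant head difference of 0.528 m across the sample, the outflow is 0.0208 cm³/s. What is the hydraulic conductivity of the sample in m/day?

0.904

Cross-sectional area A = π·(d/2)² = π × (0.0489/2)² = 0.001878 m².
Convert discharge: 0.0208 cm³/s = 2.080e-08 m³/s.
Darcy's law rearranged: K = Q·L / (A·Δh) = 2.080e-08 × 0.499 / (0.001878 × 0.528) = 1.047e-05 m/s = 0.9043 m/day.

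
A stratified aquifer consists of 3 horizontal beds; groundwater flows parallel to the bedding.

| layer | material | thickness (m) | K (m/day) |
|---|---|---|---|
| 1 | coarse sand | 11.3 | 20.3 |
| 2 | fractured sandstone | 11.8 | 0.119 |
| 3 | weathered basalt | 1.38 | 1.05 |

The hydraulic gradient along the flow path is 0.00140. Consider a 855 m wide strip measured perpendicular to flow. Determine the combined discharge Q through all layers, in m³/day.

278

Flow is parallel to layering, so each bed carries its own Darcy discharge and the transmissivities add.
Σ(K_i·b_i) = 20.3×11.3 + 0.119×11.8 + 1.05×1.38 = 232.2 m²/day.
Hydraulic gradient i = 0.00140.
Q = Σ(K_i·b_i) · W · i = 232.2 × 855 × 0.001400 = 278.0 m³/day.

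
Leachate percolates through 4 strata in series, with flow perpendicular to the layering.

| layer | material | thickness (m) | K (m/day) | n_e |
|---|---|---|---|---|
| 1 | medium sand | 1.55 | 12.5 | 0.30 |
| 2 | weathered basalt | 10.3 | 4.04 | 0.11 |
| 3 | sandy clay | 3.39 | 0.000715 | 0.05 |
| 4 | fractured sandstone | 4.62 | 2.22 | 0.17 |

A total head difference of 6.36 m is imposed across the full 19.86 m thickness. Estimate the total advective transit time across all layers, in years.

With flow normal to the layers, continuity requires the same specific discharge q through every layer.
Σ(b_i/K_i) = 1.55/12.5 + 10.3/4.04 + 3.39/0.000715 + 4.62/2.22 = 4746 d.
q = Δh / Σ(b_i/K_i) = 6.36 / 4746 = 0.001340 m/day.
In each layer the seepage velocity is v_i = q/n_i, so the layer transit time is t_i = b_i·n_i / q:
  layer 1 (medium sand): t_1 = 1.55 × 0.30 / 0.001340 = 347.0 d
  layer 2 (weathered basalt): t_2 = 10.3 × 0.11 / 0.001340 = 845.5 d
  layer 3 (sandy clay): t_3 = 3.39 × 0.05 / 0.001340 = 126.5 d
  layer 4 (fractured sandstone): t_4 = 4.62 × 0.17 / 0.001340 = 586.1 d
Total t = Σ t_i = 1905 days = 5.216 years.

5.22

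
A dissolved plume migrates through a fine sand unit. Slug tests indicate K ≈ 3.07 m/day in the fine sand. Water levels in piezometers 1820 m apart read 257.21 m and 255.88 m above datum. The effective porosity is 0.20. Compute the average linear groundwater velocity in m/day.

Hydraulic gradient i = (257.21 − 255.88) / 1820 = 1.33 / 1820 = 0.0007308.
Darcy flux q = K · i = 3.070 × 0.0007308 = 0.002243 m/day.
Seepage velocity v = q / n_e = 0.002243 / 0.20 = 0.01122 m/day.

0.0112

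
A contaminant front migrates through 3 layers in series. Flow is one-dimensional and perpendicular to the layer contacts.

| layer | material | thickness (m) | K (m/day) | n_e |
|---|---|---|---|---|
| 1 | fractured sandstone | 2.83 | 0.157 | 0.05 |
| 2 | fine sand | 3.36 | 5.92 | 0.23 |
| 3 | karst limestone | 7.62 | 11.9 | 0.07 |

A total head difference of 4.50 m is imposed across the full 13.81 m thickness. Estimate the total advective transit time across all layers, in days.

6.19

With flow normal to the layers, continuity requires the same specific discharge q through every layer.
Σ(b_i/K_i) = 2.83/0.157 + 3.36/5.92 + 7.62/11.9 = 19.23 d.
q = Δh / Σ(b_i/K_i) = 4.50 / 19.23 = 0.2340 m/day.
In each layer the seepage velocity is v_i = q/n_i, so the layer transit time is t_i = b_i·n_i / q:
  layer 1 (fractured sandstone): t_1 = 2.83 × 0.05 / 0.2340 = 0.6048 d
  layer 2 (fine sand): t_2 = 3.36 × 0.23 / 0.2340 = 3.303 d
  layer 3 (karst limestone): t_3 = 7.62 × 0.07 / 0.2340 = 2.280 d
Total t = Σ t_i = 6.188 days.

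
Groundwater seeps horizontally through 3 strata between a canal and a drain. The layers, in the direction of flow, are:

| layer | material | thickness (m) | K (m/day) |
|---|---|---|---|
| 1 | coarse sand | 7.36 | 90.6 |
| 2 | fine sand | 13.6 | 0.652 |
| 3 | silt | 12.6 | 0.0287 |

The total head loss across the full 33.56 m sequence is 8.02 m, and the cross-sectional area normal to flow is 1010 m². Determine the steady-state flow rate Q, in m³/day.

17.6

Flow is perpendicular to layering, so the layers act in series and the equivalent K is the thickness-weighted harmonic mean.
Total thickness L = 7.36 + 13.6 + 12.6 = 33.56 m.
Σ(b_i/K_i) = 7.36/90.6 + 13.6/0.652 + 12.6/0.0287 = 460.0 d.
K_eq = L / Σ(b_i/K_i) = 33.56 / 460.0 = 0.07296 m/day.
Q = K_eq · A · (Δh/L) = 0.07296 × 1010 × (8.02/33.56) = 17.61 m³/day.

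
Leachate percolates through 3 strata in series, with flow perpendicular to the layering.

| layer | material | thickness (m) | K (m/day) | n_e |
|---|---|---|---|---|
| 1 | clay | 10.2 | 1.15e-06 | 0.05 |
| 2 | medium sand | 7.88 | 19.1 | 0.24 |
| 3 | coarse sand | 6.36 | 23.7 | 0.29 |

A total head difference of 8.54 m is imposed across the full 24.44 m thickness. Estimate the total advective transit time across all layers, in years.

With flow normal to the layers, continuity requires the same specific discharge q through every layer.
Σ(b_i/K_i) = 10.2/1.15e-06 + 7.88/19.1 + 6.36/23.7 = 8.870e+06 d.
q = Δh / Σ(b_i/K_i) = 8.54 / 8.870e+06 = 9.628e-07 m/day.
In each layer the seepage velocity is v_i = q/n_i, so the layer transit time is t_i = b_i·n_i / q:
  layer 1 (clay): t_1 = 10.2 × 0.05 / 9.628e-07 = 5.297e+05 d
  layer 2 (medium sand): t_2 = 7.88 × 0.24 / 9.628e-07 = 1.964e+06 d
  layer 3 (coarse sand): t_3 = 6.36 × 0.29 / 9.628e-07 = 1.916e+06 d
Total t = Σ t_i = 4.409e+06 days = 12072 years.

12100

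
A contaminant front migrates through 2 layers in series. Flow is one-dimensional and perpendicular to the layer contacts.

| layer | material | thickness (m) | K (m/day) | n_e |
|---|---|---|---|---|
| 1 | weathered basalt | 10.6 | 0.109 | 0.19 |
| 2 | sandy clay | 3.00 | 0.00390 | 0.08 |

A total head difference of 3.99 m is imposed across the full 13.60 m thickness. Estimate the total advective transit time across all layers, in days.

With flow normal to the layers, continuity requires the same specific discharge q through every layer.
Σ(b_i/K_i) = 10.6/0.109 + 3.00/0.00390 = 866.5 d.
q = Δh / Σ(b_i/K_i) = 3.99 / 866.5 = 0.004605 m/day.
In each layer the seepage velocity is v_i = q/n_i, so the layer transit time is t_i = b_i·n_i / q:
  layer 1 (weathered basalt): t_1 = 10.6 × 0.19 / 0.004605 = 437.4 d
  layer 2 (sandy clay): t_2 = 3.00 × 0.08 / 0.004605 = 52.12 d
Total t = Σ t_i = 489.5 days.

489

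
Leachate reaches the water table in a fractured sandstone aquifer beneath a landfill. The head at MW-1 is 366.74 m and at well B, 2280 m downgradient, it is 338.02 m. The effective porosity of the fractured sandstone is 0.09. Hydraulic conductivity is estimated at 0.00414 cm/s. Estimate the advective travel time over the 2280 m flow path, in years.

Convert K: 0.00414 cm/s × 864 = 3.577 m/day.
Hydraulic gradient i = (366.74 − 338.02) / 2280 = 28.72 / 2280 = 0.01260.
Darcy flux q = K · i = 3.577 × 0.01260 = 0.04506 m/day.
Seepage velocity v = q / n_e = 0.04506 / 0.09 = 0.5006 m/day.
Travel time t = L / v = 2280 / 0.5006 = 4554 days = 12.47 years.

12.5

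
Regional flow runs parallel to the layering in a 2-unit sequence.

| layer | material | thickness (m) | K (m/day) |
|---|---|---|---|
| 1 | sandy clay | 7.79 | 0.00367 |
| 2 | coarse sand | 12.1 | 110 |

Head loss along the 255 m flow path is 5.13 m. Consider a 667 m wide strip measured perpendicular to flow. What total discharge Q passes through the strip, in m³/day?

Flow is parallel to layering, so each bed carries its own Darcy discharge and the transmissivities add.
Σ(K_i·b_i) = 0.00367×7.79 + 110×12.1 = 1331 m²/day.
Hydraulic gradient i = Δh / L = 5.13 / 255 = 0.02012.
Q = Σ(K_i·b_i) · W · i = 1331 × 667 × 0.02012 = 17860 m³/day.

17900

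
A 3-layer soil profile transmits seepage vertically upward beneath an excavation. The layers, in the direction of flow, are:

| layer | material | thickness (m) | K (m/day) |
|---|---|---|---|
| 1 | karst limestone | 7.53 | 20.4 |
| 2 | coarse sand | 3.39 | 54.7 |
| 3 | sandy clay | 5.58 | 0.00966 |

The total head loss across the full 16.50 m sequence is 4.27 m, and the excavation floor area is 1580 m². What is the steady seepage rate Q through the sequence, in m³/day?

Flow is perpendicular to layering, so the layers act in series and the equivalent K is the thickness-weighted harmonic mean.
Total thickness L = 7.53 + 3.39 + 5.58 = 16.50 m.
Σ(b_i/K_i) = 7.53/20.4 + 3.39/54.7 + 5.58/0.00966 = 578.1 d.
K_eq = L / Σ(b_i/K_i) = 16.50 / 578.1 = 0.02854 m/day.
Q = K_eq · A · (Δh/L) = 0.02854 × 1580 × (4.27/16.50) = 11.67 m³/day.

11.7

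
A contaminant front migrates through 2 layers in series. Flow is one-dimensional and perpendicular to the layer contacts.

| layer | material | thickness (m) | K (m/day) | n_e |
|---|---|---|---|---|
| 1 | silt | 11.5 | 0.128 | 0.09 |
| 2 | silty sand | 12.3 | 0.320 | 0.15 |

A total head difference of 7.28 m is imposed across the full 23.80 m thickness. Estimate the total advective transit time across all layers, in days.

50.7

With flow normal to the layers, continuity requires the same specific discharge q through every layer.
Σ(b_i/K_i) = 11.5/0.128 + 12.3/0.320 = 128.3 d.
q = Δh / Σ(b_i/K_i) = 7.28 / 128.3 = 0.05675 m/day.
In each layer the seepage velocity is v_i = q/n_i, so the layer transit time is t_i = b_i·n_i / q:
  layer 1 (silt): t_1 = 11.5 × 0.09 / 0.05675 = 18.24 d
  layer 2 (silty sand): t_2 = 12.3 × 0.15 / 0.05675 = 32.51 d
Total t = Σ t_i = 50.75 days.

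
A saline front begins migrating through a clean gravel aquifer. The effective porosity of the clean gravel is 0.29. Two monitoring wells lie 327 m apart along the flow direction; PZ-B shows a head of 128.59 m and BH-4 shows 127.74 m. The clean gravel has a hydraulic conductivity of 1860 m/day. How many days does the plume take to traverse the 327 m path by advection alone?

Hydraulic gradient i = (128.59 − 127.74) / 327 = 0.85 / 327 = 0.002599.
Darcy flux q = K · i = 1860 × 0.002599 = 4.835 m/day.
Seepage velocity v = q / n_e = 4.835 / 0.29 = 16.67 m/day.
Travel time t = L / v = 327 / 16.67 = 19.61 days.

19.6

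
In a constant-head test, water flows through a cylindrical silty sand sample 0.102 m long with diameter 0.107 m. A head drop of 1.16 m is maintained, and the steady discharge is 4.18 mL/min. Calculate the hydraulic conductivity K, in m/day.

Cross-sectional area A = π·(d/2)² = π × (0.107/2)² = 0.008992 m².
Convert discharge: 4.18 mL/min = 6.967e-08 m³/s.
Darcy's law rearranged: K = Q·L / (A·Δh) = 6.967e-08 × 0.102 / (0.008992 × 1.16) = 6.813e-07 m/s = 0.05886 m/day.

0.0589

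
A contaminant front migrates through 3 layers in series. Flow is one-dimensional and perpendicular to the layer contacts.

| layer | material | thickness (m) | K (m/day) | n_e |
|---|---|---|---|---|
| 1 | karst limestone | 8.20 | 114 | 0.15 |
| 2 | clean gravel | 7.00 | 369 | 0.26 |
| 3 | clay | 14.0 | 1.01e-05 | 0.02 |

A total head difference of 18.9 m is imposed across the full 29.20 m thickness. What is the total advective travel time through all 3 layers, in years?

669

With flow normal to the layers, continuity requires the same specific discharge q through every layer.
Σ(b_i/K_i) = 8.20/114 + 7.00/369 + 14.0/1.01e-05 = 1.386e+06 d.
q = Δh / Σ(b_i/K_i) = 18.9 / 1.386e+06 = 1.363e-05 m/day.
In each layer the seepage velocity is v_i = q/n_i, so the layer transit time is t_i = b_i·n_i / q:
  layer 1 (karst limestone): t_1 = 8.20 × 0.15 / 1.363e-05 = 90209 d
  layer 2 (clean gravel): t_2 = 7.00 × 0.26 / 1.363e-05 = 1.335e+05 d
  layer 3 (clay): t_3 = 14.0 × 0.02 / 1.363e-05 = 20535 d
Total t = Σ t_i = 2.442e+05 days = 668.7 years.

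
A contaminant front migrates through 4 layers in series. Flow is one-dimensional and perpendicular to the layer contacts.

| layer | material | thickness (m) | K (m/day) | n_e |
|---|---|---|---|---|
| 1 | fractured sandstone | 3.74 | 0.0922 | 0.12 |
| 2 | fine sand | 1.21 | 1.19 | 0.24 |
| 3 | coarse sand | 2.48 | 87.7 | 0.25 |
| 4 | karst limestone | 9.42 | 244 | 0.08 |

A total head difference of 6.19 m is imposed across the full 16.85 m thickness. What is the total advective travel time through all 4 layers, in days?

With flow normal to the layers, continuity requires the same specific discharge q through every layer.
Σ(b_i/K_i) = 3.74/0.0922 + 1.21/1.19 + 2.48/87.7 + 9.42/244 = 41.65 d.
q = Δh / Σ(b_i/K_i) = 6.19 / 41.65 = 0.1486 m/day.
In each layer the seepage velocity is v_i = q/n_i, so the layer transit time is t_i = b_i·n_i / q:
  layer 1 (fractured sandstone): t_1 = 3.74 × 0.12 / 0.1486 = 3.020 d
  layer 2 (fine sand): t_2 = 1.21 × 0.24 / 0.1486 = 1.954 d
  layer 3 (coarse sand): t_3 = 2.48 × 0.25 / 0.1486 = 4.171 d
  layer 4 (karst limestone): t_4 = 9.42 × 0.08 / 0.1486 = 5.070 d
Total t = Σ t_i = 14.22 days.

14.2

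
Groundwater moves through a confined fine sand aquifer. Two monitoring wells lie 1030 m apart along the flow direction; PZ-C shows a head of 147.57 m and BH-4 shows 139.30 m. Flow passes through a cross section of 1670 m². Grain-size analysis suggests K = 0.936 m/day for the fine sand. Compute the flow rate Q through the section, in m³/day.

12.6

Hydraulic gradient i = (147.57 − 139.30) / 1030 = 8.27 / 1030 = 0.008029.
Darcy's law: Q = K · A · i = 0.9360 × 1670 × 0.008029 = 12.55 m³/day.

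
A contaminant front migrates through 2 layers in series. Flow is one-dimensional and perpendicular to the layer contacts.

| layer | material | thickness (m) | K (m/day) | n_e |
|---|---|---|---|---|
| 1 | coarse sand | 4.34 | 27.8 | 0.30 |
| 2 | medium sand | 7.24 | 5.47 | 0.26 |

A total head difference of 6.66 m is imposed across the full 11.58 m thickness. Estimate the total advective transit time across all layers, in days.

With flow normal to the layers, continuity requires the same specific discharge q through every layer.
Σ(b_i/K_i) = 4.34/27.8 + 7.24/5.47 = 1.480 d.
q = Δh / Σ(b_i/K_i) = 6.66 / 1.480 = 4.501 m/day.
In each layer the seepage velocity is v_i = q/n_i, so the layer transit time is t_i = b_i·n_i / q:
  layer 1 (coarse sand): t_1 = 4.34 × 0.30 / 4.501 = 0.2893 d
  layer 2 (medium sand): t_2 = 7.24 × 0.26 / 4.501 = 0.4182 d
Total t = Σ t_i = 0.7075 days.

0.708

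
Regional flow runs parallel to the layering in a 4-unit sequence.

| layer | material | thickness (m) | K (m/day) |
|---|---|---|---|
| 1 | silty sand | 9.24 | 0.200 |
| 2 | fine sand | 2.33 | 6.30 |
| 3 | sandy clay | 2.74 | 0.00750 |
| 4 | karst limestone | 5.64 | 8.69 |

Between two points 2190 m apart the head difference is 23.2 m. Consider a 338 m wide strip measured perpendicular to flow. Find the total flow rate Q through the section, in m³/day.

235

Flow is parallel to layering, so each bed carries its own Darcy discharge and the transmissivities add.
Σ(K_i·b_i) = 0.200×9.24 + 6.30×2.33 + 0.00750×2.74 + 8.69×5.64 = 65.56 m²/day.
Hydraulic gradient i = Δh / L = 23.2 / 2190 = 0.01059.
Q = Σ(K_i·b_i) · W · i = 65.56 × 338 × 0.01059 = 234.7 m³/day.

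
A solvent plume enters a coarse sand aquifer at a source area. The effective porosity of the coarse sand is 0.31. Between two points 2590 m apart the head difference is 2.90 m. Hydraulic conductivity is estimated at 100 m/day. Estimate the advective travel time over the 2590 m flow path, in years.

Hydraulic gradient i = Δh / L = 2.90 / 2590 = 0.001120.
Darcy flux q = K · i = 100.0 × 0.001120 = 0.1120 m/day.
Seepage velocity v = q / n_e = 0.1120 / 0.31 = 0.3612 m/day.
Travel time t = L / v = 2590 / 0.3612 = 7171 days = 19.63 years.

19.6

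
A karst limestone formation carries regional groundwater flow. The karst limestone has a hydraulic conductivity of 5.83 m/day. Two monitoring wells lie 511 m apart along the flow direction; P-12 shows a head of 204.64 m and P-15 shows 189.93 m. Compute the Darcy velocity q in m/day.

Hydraulic gradient i = (204.64 − 189.93) / 511 = 14.71 / 511 = 0.02879.
Specific discharge q = K · i = 5.830 × 0.02879 = 0.1678 m/day.

0.168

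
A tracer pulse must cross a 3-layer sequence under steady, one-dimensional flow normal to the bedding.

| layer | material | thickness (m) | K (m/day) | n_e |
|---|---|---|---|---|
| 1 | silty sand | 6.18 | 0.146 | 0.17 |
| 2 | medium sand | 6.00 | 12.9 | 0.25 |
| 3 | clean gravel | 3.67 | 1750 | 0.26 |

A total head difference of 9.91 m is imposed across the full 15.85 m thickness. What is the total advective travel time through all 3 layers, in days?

With flow normal to the layers, continuity requires the same specific discharge q through every layer.
Σ(b_i/K_i) = 6.18/0.146 + 6.00/12.9 + 3.67/1750 = 42.80 d.
q = Δh / Σ(b_i/K_i) = 9.91 / 42.80 = 0.2316 m/day.
In each layer the seepage velocity is v_i = q/n_i, so the layer transit time is t_i = b_i·n_i / q:
  layer 1 (silty sand): t_1 = 6.18 × 0.17 / 0.2316 = 4.537 d
  layer 2 (medium sand): t_2 = 6.00 × 0.25 / 0.2316 = 6.478 d
  layer 3 (clean gravel): t_3 = 3.67 × 0.26 / 0.2316 = 4.121 d
Total t = Σ t_i = 15.14 days.

15.1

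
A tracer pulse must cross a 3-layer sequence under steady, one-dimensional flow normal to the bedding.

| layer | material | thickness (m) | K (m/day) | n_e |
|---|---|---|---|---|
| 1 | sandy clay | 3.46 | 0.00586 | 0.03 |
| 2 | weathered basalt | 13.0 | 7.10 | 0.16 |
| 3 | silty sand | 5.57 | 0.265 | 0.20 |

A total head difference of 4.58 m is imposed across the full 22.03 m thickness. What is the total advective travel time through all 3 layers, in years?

With flow normal to the layers, continuity requires the same specific discharge q through every layer.
Σ(b_i/K_i) = 3.46/0.00586 + 13.0/7.10 + 5.57/0.265 = 613.3 d.
q = Δh / Σ(b_i/K_i) = 4.58 / 613.3 = 0.007468 m/day.
In each layer the seepage velocity is v_i = q/n_i, so the layer transit time is t_i = b_i·n_i / q:
  layer 1 (sandy clay): t_1 = 3.46 × 0.03 / 0.007468 = 13.90 d
  layer 2 (weathered basalt): t_2 = 13.0 × 0.16 / 0.007468 = 278.5 d
  layer 3 (silty sand): t_3 = 5.57 × 0.20 / 0.007468 = 149.2 d
Total t = Σ t_i = 441.6 days = 1.209 years.

1.21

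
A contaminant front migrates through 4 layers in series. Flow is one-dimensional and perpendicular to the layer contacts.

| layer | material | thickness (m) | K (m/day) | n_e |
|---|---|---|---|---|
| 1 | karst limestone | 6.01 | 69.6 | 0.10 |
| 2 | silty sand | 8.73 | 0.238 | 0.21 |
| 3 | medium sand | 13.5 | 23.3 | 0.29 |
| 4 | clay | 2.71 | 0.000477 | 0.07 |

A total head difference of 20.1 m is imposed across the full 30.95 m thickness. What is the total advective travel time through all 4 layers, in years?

With flow normal to the layers, continuity requires the same specific discharge q through every layer.
Σ(b_i/K_i) = 6.01/69.6 + 8.73/0.238 + 13.5/23.3 + 2.71/0.000477 = 5719 d.
q = Δh / Σ(b_i/K_i) = 20.1 / 5719 = 0.003515 m/day.
In each layer the seepage velocity is v_i = q/n_i, so the layer transit time is t_i = b_i·n_i / q:
  layer 1 (karst limestone): t_1 = 6.01 × 0.10 / 0.003515 = 171.0 d
  layer 2 (silty sand): t_2 = 8.73 × 0.21 / 0.003515 = 521.6 d
  layer 3 (medium sand): t_3 = 13.5 × 0.29 / 0.003515 = 1114 d
  layer 4 (clay): t_4 = 2.71 × 0.07 / 0.003515 = 53.97 d
Total t = Σ t_i = 1860 days = 5.094 years.

5.09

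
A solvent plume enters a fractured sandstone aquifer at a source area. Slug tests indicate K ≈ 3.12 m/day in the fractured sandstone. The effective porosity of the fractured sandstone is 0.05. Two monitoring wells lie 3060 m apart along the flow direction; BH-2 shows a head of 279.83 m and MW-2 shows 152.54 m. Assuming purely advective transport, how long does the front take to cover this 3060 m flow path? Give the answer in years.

3.23

Hydraulic gradient i = (279.83 − 152.54) / 3060 = 127.29 / 3060 = 0.04160.
Darcy flux q = K · i = 3.120 × 0.04160 = 0.1298 m/day.
Seepage velocity v = q / n_e = 0.1298 / 0.05 = 2.596 m/day.
Travel time t = L / v = 3060 / 2.596 = 1179 days = 3.228 years.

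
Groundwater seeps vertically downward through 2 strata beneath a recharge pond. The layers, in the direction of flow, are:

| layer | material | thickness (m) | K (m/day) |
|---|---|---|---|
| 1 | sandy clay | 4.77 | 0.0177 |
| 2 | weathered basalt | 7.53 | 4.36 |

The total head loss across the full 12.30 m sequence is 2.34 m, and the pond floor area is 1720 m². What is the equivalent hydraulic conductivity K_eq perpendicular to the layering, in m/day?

Flow is perpendicular to layering, so the layers act in series and the equivalent K is the thickness-weighted harmonic mean.
Total thickness L = 4.77 + 7.53 = 12.30 m.
Σ(b_i/K_i) = 4.77/0.0177 + 7.53/4.36 = 271.2 d.
K_eq = L / Σ(b_i/K_i) = 12.30 / 271.2 = 0.04535 m/day.

0.0454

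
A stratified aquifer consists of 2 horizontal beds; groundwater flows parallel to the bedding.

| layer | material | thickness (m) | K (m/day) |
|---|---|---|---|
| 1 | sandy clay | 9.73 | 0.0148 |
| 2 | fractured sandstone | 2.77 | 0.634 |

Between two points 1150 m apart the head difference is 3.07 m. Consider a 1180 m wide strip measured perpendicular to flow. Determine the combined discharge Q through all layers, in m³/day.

Flow is parallel to layering, so each bed carries its own Darcy discharge and the transmissivities add.
Σ(K_i·b_i) = 0.0148×9.73 + 0.634×2.77 = 1.900 m²/day.
Hydraulic gradient i = Δh / L = 3.07 / 1150 = 0.002670.
Q = Σ(K_i·b_i) · W · i = 1.900 × 1180 × 0.002670 = 5.986 m³/day.

5.99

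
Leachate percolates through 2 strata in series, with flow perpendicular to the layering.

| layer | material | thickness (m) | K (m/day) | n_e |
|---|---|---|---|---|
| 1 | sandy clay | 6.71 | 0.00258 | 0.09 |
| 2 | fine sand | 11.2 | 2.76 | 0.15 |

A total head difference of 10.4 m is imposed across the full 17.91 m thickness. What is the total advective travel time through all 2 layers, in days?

572

With flow normal to the layers, continuity requires the same specific discharge q through every layer.
Σ(b_i/K_i) = 6.71/0.00258 + 11.2/2.76 = 2605 d.
q = Δh / Σ(b_i/K_i) = 10.4 / 2605 = 0.003993 m/day.
In each layer the seepage velocity is v_i = q/n_i, so the layer transit time is t_i = b_i·n_i / q:
  layer 1 (sandy clay): t_1 = 6.71 × 0.09 / 0.003993 = 151.3 d
  layer 2 (fine sand): t_2 = 11.2 × 0.15 / 0.003993 = 420.8 d
Total t = Σ t_i = 572.0 days.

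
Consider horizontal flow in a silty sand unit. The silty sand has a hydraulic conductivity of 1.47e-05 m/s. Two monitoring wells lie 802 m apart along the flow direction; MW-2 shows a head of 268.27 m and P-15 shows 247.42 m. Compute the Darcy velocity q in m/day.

0.0330

Convert K: 1.47e-05 m/s × 86400 = 1.270 m/day.
Hydraulic gradient i = (268.27 − 247.42) / 802 = 20.85 / 802 = 0.02600.
Specific discharge q = K · i = 1.270 × 0.02600 = 0.03302 m/day.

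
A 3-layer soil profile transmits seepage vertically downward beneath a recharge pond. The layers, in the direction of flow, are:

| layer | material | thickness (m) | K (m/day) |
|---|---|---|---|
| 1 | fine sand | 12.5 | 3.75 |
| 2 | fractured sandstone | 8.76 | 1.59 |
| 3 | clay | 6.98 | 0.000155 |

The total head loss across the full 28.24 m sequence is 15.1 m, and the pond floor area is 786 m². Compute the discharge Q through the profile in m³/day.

0.264

Flow is perpendicular to layering, so the layers act in series and the equivalent K is the thickness-weighted harmonic mean.
Total thickness L = 12.5 + 8.76 + 6.98 = 28.24 m.
Σ(b_i/K_i) = 12.5/3.75 + 8.76/1.59 + 6.98/0.000155 = 45041 d.
K_eq = L / Σ(b_i/K_i) = 28.24 / 45041 = 0.0006270 m/day.
Q = K_eq · A · (Δh/L) = 0.0006270 × 786 × (15.1/28.24) = 0.2635 m³/day.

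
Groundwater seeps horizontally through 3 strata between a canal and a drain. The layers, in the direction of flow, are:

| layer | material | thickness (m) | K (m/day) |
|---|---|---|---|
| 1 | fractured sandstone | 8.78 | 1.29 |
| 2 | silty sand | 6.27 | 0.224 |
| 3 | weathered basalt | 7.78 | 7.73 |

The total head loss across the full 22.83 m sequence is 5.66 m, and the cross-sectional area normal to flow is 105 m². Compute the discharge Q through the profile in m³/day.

Flow is perpendicular to layering, so the layers act in series and the equivalent K is the thickness-weighted harmonic mean.
Total thickness L = 8.78 + 6.27 + 7.78 = 22.83 m.
Σ(b_i/K_i) = 8.78/1.29 + 6.27/0.224 + 7.78/7.73 = 35.80 d.
K_eq = L / Σ(b_i/K_i) = 22.83 / 35.80 = 0.6376 m/day.
Q = K_eq · A · (Δh/L) = 0.6376 × 105 × (5.66/22.83) = 16.60 m³/day.

16.6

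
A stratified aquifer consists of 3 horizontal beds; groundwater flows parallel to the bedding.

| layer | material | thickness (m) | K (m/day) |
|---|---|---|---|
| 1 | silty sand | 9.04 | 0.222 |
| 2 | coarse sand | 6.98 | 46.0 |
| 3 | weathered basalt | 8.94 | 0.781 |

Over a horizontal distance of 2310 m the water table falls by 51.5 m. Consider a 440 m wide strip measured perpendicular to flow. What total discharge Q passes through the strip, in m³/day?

3240

Flow is parallel to layering, so each bed carries its own Darcy discharge and the transmissivities add.
Σ(K_i·b_i) = 0.222×9.04 + 46.0×6.98 + 0.781×8.94 = 330.1 m²/day.
Hydraulic gradient i = Δh / L = 51.5 / 2310 = 0.02229.
Q = Σ(K_i·b_i) · W · i = 330.1 × 440 × 0.02229 = 3238 m³/day.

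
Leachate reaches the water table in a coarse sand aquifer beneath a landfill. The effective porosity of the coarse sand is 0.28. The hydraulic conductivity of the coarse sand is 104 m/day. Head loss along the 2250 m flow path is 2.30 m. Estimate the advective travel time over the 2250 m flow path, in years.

16.2

Hydraulic gradient i = Δh / L = 2.30 / 2250 = 0.001022.
Darcy flux q = K · i = 104.0 × 0.001022 = 0.1063 m/day.
Seepage velocity v = q / n_e = 0.1063 / 0.28 = 0.3797 m/day.
Travel time t = L / v = 2250 / 0.3797 = 5926 days = 16.22 years.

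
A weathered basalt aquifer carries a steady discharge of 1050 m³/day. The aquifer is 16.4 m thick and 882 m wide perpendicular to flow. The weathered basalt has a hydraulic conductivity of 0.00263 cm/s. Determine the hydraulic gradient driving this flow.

0.0319

Convert K: 0.00263 cm/s × 864 = 2.272 m/day.
Cross-sectional area A = 882 × 16.4 = 14465 m².
From Q = K·A·i, i = Q / (K·A) = 1050 / (2.272 × 14465) = 0.03195.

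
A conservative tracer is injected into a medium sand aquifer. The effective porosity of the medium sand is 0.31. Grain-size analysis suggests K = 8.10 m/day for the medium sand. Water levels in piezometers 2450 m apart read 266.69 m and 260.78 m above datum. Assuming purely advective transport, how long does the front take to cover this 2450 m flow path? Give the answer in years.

106

Hydraulic gradient i = (266.69 − 260.78) / 2450 = 5.91 / 2450 = 0.002412.
Darcy flux q = K · i = 8.100 × 0.002412 = 0.01954 m/day.
Seepage velocity v = q / n_e = 0.01954 / 0.31 = 0.06303 m/day.
Travel time t = L / v = 2450 / 0.06303 = 38871 days = 106.4 years.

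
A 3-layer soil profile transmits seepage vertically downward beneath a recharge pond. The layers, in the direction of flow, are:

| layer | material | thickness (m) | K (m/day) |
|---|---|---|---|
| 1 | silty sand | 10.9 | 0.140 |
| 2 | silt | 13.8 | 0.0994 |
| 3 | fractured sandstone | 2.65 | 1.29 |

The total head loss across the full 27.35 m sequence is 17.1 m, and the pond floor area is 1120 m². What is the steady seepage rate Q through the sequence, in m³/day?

Flow is perpendicular to layering, so the layers act in series and the equivalent K is the thickness-weighted harmonic mean.
Total thickness L = 10.9 + 13.8 + 2.65 = 27.35 m.
Σ(b_i/K_i) = 10.9/0.140 + 13.8/0.0994 + 2.65/1.29 = 218.7 d.
K_eq = L / Σ(b_i/K_i) = 27.35 / 218.7 = 0.1250 m/day.
Q = K_eq · A · (Δh/L) = 0.1250 × 1120 × (17.1/27.35) = 87.55 m³/day.

87.6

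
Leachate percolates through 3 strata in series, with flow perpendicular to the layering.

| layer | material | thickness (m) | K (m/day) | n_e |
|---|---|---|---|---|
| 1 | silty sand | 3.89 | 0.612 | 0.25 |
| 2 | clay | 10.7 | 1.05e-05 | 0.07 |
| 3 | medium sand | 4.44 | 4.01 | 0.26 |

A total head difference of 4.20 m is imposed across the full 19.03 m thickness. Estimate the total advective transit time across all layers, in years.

1910

With flow normal to the layers, continuity requires the same specific discharge q through every layer.
Σ(b_i/K_i) = 3.89/0.612 + 10.7/1.05e-05 + 4.44/4.01 = 1.019e+06 d.
q = Δh / Σ(b_i/K_i) = 4.20 / 1.019e+06 = 4.121e-06 m/day.
In each layer the seepage velocity is v_i = q/n_i, so the layer transit time is t_i = b_i·n_i / q:
  layer 1 (silty sand): t_1 = 3.89 × 0.25 / 4.121e-06 = 2.360e+05 d
  layer 2 (clay): t_2 = 10.7 × 0.07 / 4.121e-06 = 1.817e+05 d
  layer 3 (medium sand): t_3 = 4.44 × 0.26 / 4.121e-06 = 2.801e+05 d
Total t = Σ t_i = 6.978e+05 days = 1910 years.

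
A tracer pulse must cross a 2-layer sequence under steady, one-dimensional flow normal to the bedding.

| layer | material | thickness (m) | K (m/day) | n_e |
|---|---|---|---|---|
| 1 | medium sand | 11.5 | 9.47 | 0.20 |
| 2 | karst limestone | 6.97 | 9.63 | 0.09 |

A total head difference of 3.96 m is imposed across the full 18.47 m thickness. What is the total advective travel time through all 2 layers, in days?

1.43

With flow normal to the layers, continuity requires the same specific discharge q through every layer.
Σ(b_i/K_i) = 11.5/9.47 + 6.97/9.63 = 1.938 d.
q = Δh / Σ(b_i/K_i) = 3.96 / 1.938 = 2.043 m/day.
In each layer the seepage velocity is v_i = q/n_i, so the layer transit time is t_i = b_i·n_i / q:
  layer 1 (medium sand): t_1 = 11.5 × 0.20 / 2.043 = 1.126 d
  layer 2 (karst limestone): t_2 = 6.97 × 0.09 / 2.043 = 0.3070 d
Total t = Σ t_i = 1.433 days.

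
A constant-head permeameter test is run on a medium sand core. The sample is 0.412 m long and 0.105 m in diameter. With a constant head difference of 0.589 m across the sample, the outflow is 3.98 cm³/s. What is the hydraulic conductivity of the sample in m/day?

Cross-sectional area A = π·(d/2)² = π × (0.105/2)² = 0.008659 m².
Convert discharge: 3.98 cm³/s = 3.980e-06 m³/s.
Darcy's law rearranged: K = Q·L / (A·Δh) = 3.980e-06 × 0.412 / (0.008659 × 0.589) = 0.0003215 m/s = 27.78 m/day.

27.8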